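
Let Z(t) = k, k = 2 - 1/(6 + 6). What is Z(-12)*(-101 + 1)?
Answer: -575/3 ≈ -191.67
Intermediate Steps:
k = 23/12 (k = 2 - 1/12 = 23/12 ≈ 1.9167)
Z(t) = 23/12
Z(-12)*(-101 + 1) = 23*(-101 + 1)/12 = (23/12)*(-100) = -575/3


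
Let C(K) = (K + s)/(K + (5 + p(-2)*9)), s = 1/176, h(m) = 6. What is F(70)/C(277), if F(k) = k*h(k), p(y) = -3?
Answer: 2094400/5417 ≈ 386.63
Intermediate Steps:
s = 1/176 ≈ 0.0056818
F(k) = 6*k (F(k) = k*6 = 6*k)
C(K) = (1/176 + K)/(-22 + K) (C(K) = (K + 1/176)/(K + (5 - 3*9)) = (1/176 + K)/(K + (5 - 27)) = (1/176 + K)/(K - 22) = (1/176 + K)/(-22 + K))
F(70)/C(277) = (6*70)/(((1/176 + 277)/(-22 + 277))) = 420/(((48753/176)/255)) = 420/(((1/255)*(48753/176))) = 420/(16251/14960) = 420*(14960/16251) = 2094400/5417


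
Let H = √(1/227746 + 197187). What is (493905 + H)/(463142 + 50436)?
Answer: 493905/513578 + √10227742742856238/116965335188 ≈ 0.96256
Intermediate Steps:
H = √10227742742856238/227746 (H = √(1/227746 + 197187) = √(44908550503/227746) = √10227742742856238/227746 ≈ 444.06)
(493905 + H)/(463142 + 50436) = (493905 + √10227742742856238/227746)/(463142 + 50436) = (493905 + √10227742742856238/227746)/513578 = (493905 + √10227742742856238/227746)*(1/513578) = 493905/513578 + √10227742742856238/116965335188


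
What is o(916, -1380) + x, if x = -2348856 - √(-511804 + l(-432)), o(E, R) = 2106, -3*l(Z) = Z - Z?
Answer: -2346750 - 2*I*√127951 ≈ -2.3468e+6 - 715.4*I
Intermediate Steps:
l(Z) = 0 (l(Z) = -(Z - Z)/3 = -⅓*0 = 0)
x = -2348856 - 2*I*√127951 (x = -2348856 - √(-511804 + 0) = -2348856 - √(-511804) = -2348856 - 2*I*√127951 ≈ -2.3489e+6 - 715.4*I)
o(916, -1380) + x = 2106 + (-2348856 - 2*I*√127951) = -2346750 - 2*I*√127951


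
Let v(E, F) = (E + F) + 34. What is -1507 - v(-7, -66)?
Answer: -1468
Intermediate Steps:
v(E, F) = 34 + E + F
-1507 - v(-7, -66) = -1507 - (34 - 7 - 66) = -1507 - 1*(-39) = -1507 + 39 = -1468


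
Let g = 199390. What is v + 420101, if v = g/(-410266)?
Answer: 86176478738/205133 ≈ 4.2010e+5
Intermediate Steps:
v = -99695/205133 (v = 199390/(-410266) = 199390*(-1/410266) = -99695/205133 ≈ -0.48600)
v + 420101 = -99695/205133 + 420101 = 86176478738/205133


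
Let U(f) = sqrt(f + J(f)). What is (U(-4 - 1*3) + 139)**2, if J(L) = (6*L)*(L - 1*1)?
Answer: (139 + sqrt(329))**2 ≈ 24692.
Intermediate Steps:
J(L) = 6*L*(-1 + L) (J(L) = (6*L)*(L - 1) = (6*L)*(-1 + L) = 6*L*(-1 + L))
U(f) = sqrt(f + 6*f*(-1 + f))
(U(-4 - 1*3) + 139)**2 = (sqrt((-4 - 1*3)*(-5 + 6*(-4 - 1*3))) + 139)**2 = (sqrt((-4 - 3)*(-5 + 6*(-4 - 3))) + 139)**2 = (sqrt(-7*(-5 + 6*(-7))) + 139)**2 = (sqrt(-7*(-5 - 42)) + 139)**2 = (sqrt(-7*(-47)) + 139)**2 = (sqrt(329) + 139)**2 = (139 + sqrt(329))**2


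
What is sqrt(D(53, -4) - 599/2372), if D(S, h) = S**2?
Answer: 3*sqrt(438974773)/1186 ≈ 52.998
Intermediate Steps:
sqrt(D(53, -4) - 599/2372) = sqrt(53**2 - 599/2372) = sqrt(2809 - 599*1/2372) = sqrt(2809 - 599/2372) = sqrt(6662349/2372) = 3*sqrt(438974773)/1186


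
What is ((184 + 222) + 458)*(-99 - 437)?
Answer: -463104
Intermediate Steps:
((184 + 222) + 458)*(-99 - 437) = (406 + 458)*(-536) = 864*(-536) = -463104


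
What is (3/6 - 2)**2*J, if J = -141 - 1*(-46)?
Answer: -855/4 ≈ -213.75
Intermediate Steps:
J = -95 (J = -141 + 46 = -95)
(3/6 - 2)**2*J = (3/6 - 2)**2*(-95) = (3*(1/6) - 2)**2*(-95) = (1/2 - 2)**2*(-95) = (-3/2)**2*(-95) = (9/4)*(-95) = -855/4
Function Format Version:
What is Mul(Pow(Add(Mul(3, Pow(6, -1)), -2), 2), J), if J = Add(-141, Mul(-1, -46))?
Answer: Rational(-855, 4) ≈ -213.75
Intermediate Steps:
J = -95 (J = Add(-141, 46) = -95)
Mul(Pow(Add(Mul(3, Pow(6, -1)), -2), 2), J) = Mul(Pow(Add(Mul(3, Pow(6, -1)), -2), 2), -95) = Mul(Pow(Add(Mul(3, Rational(1, 6)), -2), 2), -95) = Mul(Pow(Add(Rational(1, 2), -2), 2), -95) = Mul(Pow(Rational(-3, 2), 2), -95) = Mul(Rational(9, 4), -95) = Rational(-855, 4)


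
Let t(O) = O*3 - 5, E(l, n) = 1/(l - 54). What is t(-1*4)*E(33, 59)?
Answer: 17/21 ≈ 0.80952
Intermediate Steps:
E(l, n) = 1/(-54 + l)
t(O) = -5 + 3*O (t(O) = 3*O - 5 = -5 + 3*O)
t(-1*4)*E(33, 59) = (-5 + 3*(-1*4))/(-54 + 33) = (-5 + 3*(-4))/(-21) = (-5 - 12)*(-1/21) = -17*(-1/21) = 17/21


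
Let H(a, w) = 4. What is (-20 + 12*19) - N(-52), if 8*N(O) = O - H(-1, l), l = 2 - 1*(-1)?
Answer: 215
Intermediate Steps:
l = 3 (l = 2 + 1 = 3)
N(O) = -1/2 + O/8 (N(O) = (O - 1*4)/8 = (O - 4)/8 = (-4 + O)/8 = -1/2 + O/8)
(-20 + 12*19) - N(-52) = (-20 + 12*19) - (-1/2 + (1/8)*(-52)) = (-20 + 228) - (-1/2 - 13/2) = 208 - 1*(-7) = 208 + 7 = 215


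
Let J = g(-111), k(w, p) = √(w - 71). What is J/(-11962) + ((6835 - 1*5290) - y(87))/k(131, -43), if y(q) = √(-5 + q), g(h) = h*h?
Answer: -12321/11962 + √15*(1545 - √82)/30 ≈ 197.26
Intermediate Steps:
g(h) = h²
k(w, p) = √(-71 + w)
J = 12321 (J = (-111)² = 12321)
J/(-11962) + ((6835 - 1*5290) - y(87))/k(131, -43) = 12321/(-11962) + ((6835 - 1*5290) - √(-5 + 87))/(√(-71 + 131)) = 12321*(-1/11962) + ((6835 - 5290) - √82)/(√60) = -12321/11962 + (1545 - √82)/((2*√15)) = -12321/11962 + (1545 - √82)*(√15/30) = -12321/11962 + √15*(1545 - √82)/30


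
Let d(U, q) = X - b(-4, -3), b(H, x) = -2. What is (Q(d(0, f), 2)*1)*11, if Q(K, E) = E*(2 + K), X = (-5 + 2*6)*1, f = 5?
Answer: 242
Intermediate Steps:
X = 7 (X = (-5 + 12)*1 = 7*1 = 7)
d(U, q) = 9 (d(U, q) = 7 - 1*(-2) = 7 + 2 = 9)
(Q(d(0, f), 2)*1)*11 = ((2*(2 + 9))*1)*11 = ((2*11)*1)*11 = (22*1)*11 = 22*11 = 242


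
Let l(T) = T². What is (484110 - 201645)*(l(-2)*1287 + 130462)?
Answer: 38305078650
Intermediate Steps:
(484110 - 201645)*(l(-2)*1287 + 130462) = (484110 - 201645)*((-2)²*1287 + 130462) = 282465*(4*1287 + 130462) = 282465*(5148 + 130462) = 282465*135610 = 38305078650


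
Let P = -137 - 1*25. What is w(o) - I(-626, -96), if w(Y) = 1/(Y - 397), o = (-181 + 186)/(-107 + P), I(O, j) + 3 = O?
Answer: 67175673/106798 ≈ 629.00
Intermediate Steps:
I(O, j) = -3 + O
P = -162 (P = -137 - 25 = -162)
o = -5/269 (o = (-181 + 186)/(-107 - 162) = 5/(-269) = 5*(-1/269) = -5/269 ≈ -0.018587)
w(Y) = 1/(-397 + Y)
w(o) - I(-626, -96) = 1/(-397 - 5/269) - (-3 - 626) = 1/(-106798/269) - 1*(-629) = -269/106798 + 629 = 67175673/106798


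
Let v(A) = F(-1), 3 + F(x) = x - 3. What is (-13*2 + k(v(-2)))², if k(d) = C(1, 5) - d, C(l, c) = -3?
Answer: 484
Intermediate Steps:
F(x) = -6 + x (F(x) = -3 + (x - 3) = -3 + (-3 + x) = -6 + x)
v(A) = -7 (v(A) = -6 - 1 = -7)
k(d) = -3 - d
(-13*2 + k(v(-2)))² = (-13*2 + (-3 - 1*(-7)))² = (-26 + (-3 + 7))² = (-26 + 4)² = (-22)² = 484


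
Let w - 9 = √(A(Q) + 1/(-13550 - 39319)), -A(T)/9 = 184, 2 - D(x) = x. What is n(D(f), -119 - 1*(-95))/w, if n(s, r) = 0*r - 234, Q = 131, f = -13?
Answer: -55671057/45916727 + 117*I*√4628737255485/45916727 ≈ -1.2124 + 5.4821*I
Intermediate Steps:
D(x) = 2 - x
A(T) = -1656 (A(T) = -9*184 = -1656)
n(s, r) = -234 (n(s, r) = 0 - 234 = -234)
w = 9 + I*√4628737255485/52869 (w = 9 + √(-1656 + 1/(-13550 - 39319)) = 9 + √(-1656 + 1/(-52869)) = 9 + √(-1656 - 1/52869) = 9 + √(-87551065/52869) = 9 + I*√4628737255485/52869 ≈ 9.0 + 40.694*I)
n(D(f), -119 - 1*(-95))/w = -234/(9 + I*√4628737255485/52869)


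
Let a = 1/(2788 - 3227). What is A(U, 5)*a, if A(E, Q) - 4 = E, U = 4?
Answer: -8/439 ≈ -0.018223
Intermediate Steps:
A(E, Q) = 4 + E
a = -1/439 (a = 1/(-439) = -1/439 ≈ -0.0022779)
A(U, 5)*a = (4 + 4)*(-1/439) = 8*(-1/439) = -8/439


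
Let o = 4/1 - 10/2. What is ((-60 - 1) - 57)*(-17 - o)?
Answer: 1888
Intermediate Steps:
o = -1 (o = 4*1 - 10*½ = 4 - 5 = -1)
((-60 - 1) - 57)*(-17 - o) = ((-60 - 1) - 57)*(-17 - 1*(-1)) = (-61 - 57)*(-17 + 1) = -118*(-16) = 1888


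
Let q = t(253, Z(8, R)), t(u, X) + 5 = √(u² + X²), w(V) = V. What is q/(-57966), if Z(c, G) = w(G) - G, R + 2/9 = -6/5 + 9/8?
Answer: -124/28983 ≈ -0.0042784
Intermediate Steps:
R = -107/360 (R = -2/9 + (-6/5 + 9/8) = -2/9 - 3/40 = -107/360 ≈ -0.29722)
Z(c, G) = 0 (Z(c, G) = G - G = 0)
t(u, X) = -5 + √(X² + u²) (t(u, X) = -5 + √(u² + X²) = -5 + √(X² + u²))
q = 248 (q = -5 + √(0² + 253²) = -5 + √(0 + 64009) = -5 + √64009 = -5 + 253 = 248)
q/(-57966) = 248/(-57966) = 248*(-1/57966) = -124/28983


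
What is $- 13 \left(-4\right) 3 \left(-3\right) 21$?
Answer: $-9828$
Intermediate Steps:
$- 13 \left(-4\right) 3 \left(-3\right) 21 = - 13 \left(\left(-12\right) \left(-3\right)\right) 21 = \left(-13\right) 36 \cdot 21 = \left(-468\right) 21 = -9828$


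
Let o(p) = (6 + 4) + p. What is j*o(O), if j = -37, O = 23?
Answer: -1221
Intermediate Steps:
o(p) = 10 + p
j*o(O) = -37*(10 + 23) = -37*33 = -1221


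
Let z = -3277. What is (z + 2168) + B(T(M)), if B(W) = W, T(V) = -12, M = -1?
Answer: -1121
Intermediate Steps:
(z + 2168) + B(T(M)) = (-3277 + 2168) - 12 = -1109 - 12 = -1121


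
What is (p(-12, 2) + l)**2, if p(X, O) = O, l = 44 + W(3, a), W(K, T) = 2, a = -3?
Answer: 2304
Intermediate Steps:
l = 46 (l = 44 + 2 = 46)
(p(-12, 2) + l)**2 = (2 + 46)**2 = 48**2 = 2304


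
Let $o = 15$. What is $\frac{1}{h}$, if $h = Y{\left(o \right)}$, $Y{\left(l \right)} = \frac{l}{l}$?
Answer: $1$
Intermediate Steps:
$Y{\left(l \right)} = 1$
$h = 1$
$\frac{1}{h} = 1^{-1} = 1$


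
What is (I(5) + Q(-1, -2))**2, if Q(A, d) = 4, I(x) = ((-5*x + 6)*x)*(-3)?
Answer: 83521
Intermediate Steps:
I(x) = -3*x*(6 - 5*x) (I(x) = ((6 - 5*x)*x)*(-3) = (x*(6 - 5*x))*(-3) = -3*x*(6 - 5*x))
(I(5) + Q(-1, -2))**2 = (3*5*(-6 + 5*5) + 4)**2 = (3*5*(-6 + 25) + 4)**2 = (3*5*19 + 4)**2 = (285 + 4)**2 = 289**2 = 83521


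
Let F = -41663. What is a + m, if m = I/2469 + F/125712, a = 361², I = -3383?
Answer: 13482961803415/103460976 ≈ 1.3032e+5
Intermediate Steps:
a = 130321
m = -176049881/103460976 (m = -3383/2469 - 41663/125712 = -176049881/103460976 ≈ -1.7016)
a + m = 130321 - 176049881/103460976 = 13482961803415/103460976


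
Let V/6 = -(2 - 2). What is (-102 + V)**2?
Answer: 10404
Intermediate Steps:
V = 0 (V = 6*(-(2 - 2)) = 6*(-1*0) = 6*0 = 0)
(-102 + V)**2 = (-102 + 0)**2 = (-102)**2 = 10404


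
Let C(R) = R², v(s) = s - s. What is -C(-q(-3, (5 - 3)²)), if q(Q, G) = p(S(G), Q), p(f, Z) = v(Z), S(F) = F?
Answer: 0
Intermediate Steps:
v(s) = 0
p(f, Z) = 0
q(Q, G) = 0
-C(-q(-3, (5 - 3)²)) = -(-1*0)² = -1*0² = -1*0 = 0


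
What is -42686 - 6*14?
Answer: -42770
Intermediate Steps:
-42686 - 6*14 = -42686 - 84 = -42770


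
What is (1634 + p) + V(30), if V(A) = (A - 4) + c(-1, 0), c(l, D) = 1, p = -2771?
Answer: -1110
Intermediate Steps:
V(A) = -3 + A (V(A) = (A - 4) + 1 = (-4 + A) + 1 = -3 + A)
(1634 + p) + V(30) = (1634 - 2771) + (-3 + 30) = -1137 + 27 = -1110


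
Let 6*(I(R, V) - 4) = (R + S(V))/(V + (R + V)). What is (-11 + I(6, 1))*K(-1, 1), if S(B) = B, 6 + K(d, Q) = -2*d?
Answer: 329/12 ≈ 27.417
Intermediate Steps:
K(d, Q) = -6 - 2*d
I(R, V) = 4 + (R + V)/(6*(R + 2*V)) (I(R, V) = 4 + ((R + V)/(V + (R + V)))/6 = 4 + ((R + V)/(R + 2*V))/6 = 4 + (R + V)/(6*(R + 2*V)))
(-11 + I(6, 1))*K(-1, 1) = (-11 + (25*6 + 49*1)/(6*(6 + 2*1)))*(-6 - 2*(-1)) = (-11 + (150 + 49)/(6*(6 + 2)))*(-6 + 2) = (-11 + (⅙)*199/8)*(-4) = (-11 + (⅙)*(⅛)*199)*(-4) = (-11 + 199/48)*(-4) = -329/48*(-4) = 329/12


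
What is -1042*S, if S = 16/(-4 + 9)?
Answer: -16672/5 ≈ -3334.4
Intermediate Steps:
S = 16/5 ≈ 3.2000
-1042*S = -1042*16/5 = -16672/5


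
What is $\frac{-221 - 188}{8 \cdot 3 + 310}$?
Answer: $- \frac{409}{334} \approx -1.2246$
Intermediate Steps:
$\frac{-221 - 188}{8 \cdot 3 + 310} = - \frac{409}{24 + 310} = - \frac{409}{334}$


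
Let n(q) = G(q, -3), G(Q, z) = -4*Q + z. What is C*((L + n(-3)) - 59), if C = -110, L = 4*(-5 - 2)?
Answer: 8580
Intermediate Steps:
L = -28 (L = 4*(-7) = -28)
G(Q, z) = z - 4*Q
n(q) = -3 - 4*q
C*((L + n(-3)) - 59) = -110*((-28 + (-3 - 4*(-3))) - 59) = -110*((-28 + (-3 + 12)) - 59) = -110*((-28 + 9) - 59) = -110*(-19 - 59) = -110*(-78) = 8580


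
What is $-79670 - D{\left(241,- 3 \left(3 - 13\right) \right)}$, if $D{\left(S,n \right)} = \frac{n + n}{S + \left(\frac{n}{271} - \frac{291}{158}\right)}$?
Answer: $- \frac{816223073470}{10245017} \approx -79670.0$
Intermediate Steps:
$D{\left(S,n \right)} = \frac{2 n}{- \frac{291}{158} + S + \frac{n}{271}}$ ($D{\left(S,n \right)} = \frac{2 n}{S + \left(n \frac{1}{271} - \frac{291}{158}\right)} = \frac{2 n}{S + \left(\frac{n}{271} - \frac{291}{158}\right)} = \frac{2 n}{S + \left(- \frac{291}{158} + \frac{n}{271}\right)} = \frac{2 n}{- \frac{291}{158} + S + \frac{n}{271}}$)
$-79670 - D{\left(241,- 3 \left(3 - 13\right) \right)} = -79670 - \frac{85636 \left(- 3 \left(3 - 13\right)\right)}{-78861 + 158 \left(- 3 \left(3 - 13\right)\right) + 42818 \cdot 241} = -79670 - \frac{85636 \left(\left(-3\right) \left(-10\right)\right)}{-78861 + 158 \left(\left(-3\right) \left(-10\right)\right) + 10319138} = -79670 - 85636 \cdot 30 \frac{1}{-78861 + 158 \cdot 30 + 10319138} = -79670 - 85636 \cdot 30 \frac{1}{-78861 + 4740 + 10319138} = -79670 - 85636 \cdot 30 \cdot \frac{1}{10245017} = -79670 - \frac{2569080}{10245017} = - \frac{816223073470}{10245017}$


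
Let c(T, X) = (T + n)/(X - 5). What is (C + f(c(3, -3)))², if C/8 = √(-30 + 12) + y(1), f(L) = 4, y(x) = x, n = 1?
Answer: -1008 + 576*I*√2 ≈ -1008.0 + 814.59*I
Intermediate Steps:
c(T, X) = (1 + T)/(-5 + X) (c(T, X) = (T + 1)/(X - 5) = (1 + T)/(-5 + X))
C = 8 + 24*I*√2 (C = 8*(√(-30 + 12) + 1) = 8*(√(-18) + 1) = 8*(3*I*√2 + 1) = 8*(1 + 3*I*√2) = 8 + 24*I*√2 ≈ 8.0 + 33.941*I)
(C + f(c(3, -3)))² = ((8 + 24*I*√2) + 4)² = (12 + 24*I*√2)²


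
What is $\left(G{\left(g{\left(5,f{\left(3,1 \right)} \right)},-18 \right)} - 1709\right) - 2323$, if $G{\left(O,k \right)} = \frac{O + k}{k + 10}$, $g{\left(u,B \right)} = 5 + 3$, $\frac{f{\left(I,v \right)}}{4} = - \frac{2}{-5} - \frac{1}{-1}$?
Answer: $- \frac{16123}{4} \approx -4030.8$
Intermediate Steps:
$f{\left(I,v \right)} = \frac{28}{5}$ ($f{\left(I,v \right)} = 4 \left(- \frac{2}{-5} - \frac{1}{-1}\right) = 4 \left(\left(-2\right) \left(- \frac{1}{5}\right) - -1\right) = 4 \left(\frac{2}{5} + 1\right) = 4 \cdot \frac{7}{5} = \frac{28}{5}$)
$g{\left(u,B \right)} = 8$
$G{\left(O,k \right)} = \frac{O + k}{10 + k}$
$\left(G{\left(g{\left(5,f{\left(3,1 \right)} \right)},-18 \right)} - 1709\right) - 2323 = \left(\frac{8 - 18}{10 - 18} - 1709\right) - 2323 = \left(\frac{1}{-8} \left(-10\right) - 1709\right) - 2323 = \left(\left(- \frac{1}{8}\right) \left(-10\right) - 1709\right) - 2323 = \left(\frac{5}{4} - 1709\right) - 2323 = - \frac{6831}{4} - 2323 = - \frac{16123}{4}$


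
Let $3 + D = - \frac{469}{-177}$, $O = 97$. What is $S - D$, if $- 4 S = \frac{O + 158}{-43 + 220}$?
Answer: $- \frac{7}{708} \approx -0.009887$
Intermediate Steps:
$S = - \frac{85}{236}$ ($S = - \frac{\left(97 + 158\right) \frac{1}{-43 + 220}}{4} = - \frac{255 \cdot \frac{1}{177}}{4} = \left(- \frac{1}{4}\right) \frac{85}{59} = - \frac{85}{236} \approx -0.36017$)
$D = - \frac{62}{177}$ ($D = -3 - \frac{469}{-177} = -3 - - \frac{469}{177} = -3 + \frac{469}{177} = - \frac{62}{177} \approx -0.35028$)
$S - D = - \frac{85}{236} - - \frac{62}{177} = - \frac{85}{236} + \frac{62}{177} = - \frac{7}{708}$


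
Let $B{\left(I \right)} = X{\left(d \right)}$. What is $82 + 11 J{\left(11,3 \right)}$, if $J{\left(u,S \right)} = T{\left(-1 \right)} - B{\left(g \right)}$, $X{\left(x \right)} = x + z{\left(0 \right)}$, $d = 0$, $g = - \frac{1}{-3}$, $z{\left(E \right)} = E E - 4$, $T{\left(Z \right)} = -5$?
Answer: $71$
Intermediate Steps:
$z{\left(E \right)} = -4 + E^{2}$ ($z{\left(E \right)} = E^{2} - 4 = -4 + E^{2}$)
$g = \frac{1}{3}$ ($g = \left(-1\right) \left(- \frac{1}{3}\right) = \frac{1}{3} \approx 0.33333$)
$X{\left(x \right)} = -4 + x$ ($X{\left(x \right)} = x - \left(4 - 0^{2}\right) = x + \left(-4 + 0\right) = x - 4 = -4 + x$)
$B{\left(I \right)} = -4$ ($B{\left(I \right)} = -4 + 0 = -4$)
$J{\left(u,S \right)} = -1$ ($J{\left(u,S \right)} = -5 - -4 = -5 + 4 = -1$)
$82 + 11 J{\left(11,3 \right)} = 82 + 11 \left(-1\right) = 82 - 11 = 71$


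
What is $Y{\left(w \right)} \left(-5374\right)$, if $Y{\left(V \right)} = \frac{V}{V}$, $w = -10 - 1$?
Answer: $-5374$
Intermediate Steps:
$w = -11$ ($w = -10 - 1 = -11$)
$Y{\left(V \right)} = 1$
$Y{\left(w \right)} \left(-5374\right) = 1 \left(-5374\right) = -5374$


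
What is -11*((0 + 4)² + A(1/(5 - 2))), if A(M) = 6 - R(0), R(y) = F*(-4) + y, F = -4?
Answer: -66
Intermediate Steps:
R(y) = 16 + y (R(y) = -4*(-4) + y = 16 + y)
A(M) = -10 (A(M) = 6 - (16 + 0) = 6 - 1*16 = 6 - 16 = -10)
-11*((0 + 4)² + A(1/(5 - 2))) = -11*((0 + 4)² - 10) = -11*(4² - 10) = -11*(16 - 10) = -11*6 = -66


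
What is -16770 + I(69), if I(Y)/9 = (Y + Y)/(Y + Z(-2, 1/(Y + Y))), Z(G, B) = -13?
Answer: -468939/28 ≈ -16748.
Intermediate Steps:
I(Y) = 18*Y/(-13 + Y) (I(Y) = 9*((Y + Y)/(Y - 13)) = 9*((2*Y)/(-13 + Y)) = 9*(2*Y/(-13 + Y)) = 18*Y/(-13 + Y))
-16770 + I(69) = -16770 + 18*69/(-13 + 69) = -16770 + 18*69/56 = -16770 + 18*69*(1/56) = -16770 + 621/28 = -468939/28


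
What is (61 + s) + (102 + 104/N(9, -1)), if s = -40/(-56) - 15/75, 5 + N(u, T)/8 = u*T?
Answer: 11381/70 ≈ 162.59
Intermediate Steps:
N(u, T) = -40 + 8*T*u (N(u, T) = -40 + 8*(u*T) = -40 + 8*(T*u) = -40 + 8*T*u)
s = 18/35 (s = -40*(-1/56) - 15*1/75 = 5/7 - ⅕ = 18/35 ≈ 0.51429)
(61 + s) + (102 + 104/N(9, -1)) = (61 + 18/35) + (102 + 104/(-40 + 8*(-1)*9)) = 2153/35 + (102 + 104/(-40 - 72)) = 2153/35 + (102 + 104/(-112)) = 2153/35 + (102 + 104*(-1/112)) = 2153/35 + (102 - 13/14) = 2153/35 + 1415/14 = 11381/70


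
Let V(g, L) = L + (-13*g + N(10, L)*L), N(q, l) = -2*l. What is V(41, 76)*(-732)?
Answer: 8790588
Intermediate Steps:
V(g, L) = L - 13*g - 2*L² (V(g, L) = L + (-13*g + (-2*L)*L) = L + (-13*g - 2*L²) = L - 13*g - 2*L²)
V(41, 76)*(-732) = (76 - 13*41 - 2*76²)*(-732) = (76 - 533 - 2*5776)*(-732) = (76 - 533 - 11552)*(-732) = -12009*(-732) = 8790588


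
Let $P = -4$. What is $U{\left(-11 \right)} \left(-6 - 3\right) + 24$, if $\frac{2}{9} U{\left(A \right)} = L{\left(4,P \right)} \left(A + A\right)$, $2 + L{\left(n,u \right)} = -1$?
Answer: $-2649$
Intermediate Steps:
$L{\left(n,u \right)} = -3$ ($L{\left(n,u \right)} = -2 - 1 = -3$)
$U{\left(A \right)} = - 27 A$ ($U{\left(A \right)} = \frac{9 \left(- 3 \left(A + A\right)\right)}{2} = \frac{9 \left(- 3 \cdot 2 A\right)}{2} = \frac{9 \left(- 6 A\right)}{2} = - 27 A$)
$U{\left(-11 \right)} \left(-6 - 3\right) + 24 = \left(-27\right) \left(-11\right) \left(-6 - 3\right) + 24 = 297 \left(-6 - 3\right) + 24 = 297 \left(-9\right) + 24 = -2673 + 24 = -2649$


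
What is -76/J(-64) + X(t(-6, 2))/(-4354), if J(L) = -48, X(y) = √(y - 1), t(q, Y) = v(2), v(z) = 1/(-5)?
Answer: 19/12 - I*√30/21770 ≈ 1.5833 - 0.00025159*I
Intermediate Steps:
v(z) = -⅕
t(q, Y) = -⅕
X(y) = √(-1 + y)
-76/J(-64) + X(t(-6, 2))/(-4354) = -76/(-48) + √(-1 - ⅕)/(-4354) = -76*(-1/48) + √(-6/5)*(-1/4354) = 19/12 + (I*√30/5)*(-1/4354) = 19/12 - I*√30/21770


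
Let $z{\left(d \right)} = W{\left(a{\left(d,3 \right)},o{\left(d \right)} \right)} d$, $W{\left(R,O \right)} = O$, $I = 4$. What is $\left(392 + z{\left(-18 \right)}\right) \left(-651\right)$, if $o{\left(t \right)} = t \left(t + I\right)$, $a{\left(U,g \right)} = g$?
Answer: $2697744$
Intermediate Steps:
$o{\left(t \right)} = t \left(4 + t\right)$ ($o{\left(t \right)} = t \left(t + 4\right) = t \left(4 + t\right)$)
$z{\left(d \right)} = d^{2} \left(4 + d\right)$ ($z{\left(d \right)} = d \left(4 + d\right) d = d^{2} \left(4 + d\right)$)
$\left(392 + z{\left(-18 \right)}\right) \left(-651\right) = \left(392 + \left(-18\right)^{2} \left(4 - 18\right)\right) \left(-651\right) = \left(392 + 324 \left(-14\right)\right) \left(-651\right) = \left(392 - 4536\right) \left(-651\right) = \left(-4144\right) \left(-651\right) = 2697744$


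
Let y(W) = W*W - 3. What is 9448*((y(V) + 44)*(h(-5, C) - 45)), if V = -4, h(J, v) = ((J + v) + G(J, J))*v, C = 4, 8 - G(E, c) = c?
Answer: 1615608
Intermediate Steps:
G(E, c) = 8 - c
h(J, v) = v*(8 + v) (h(J, v) = ((J + v) + (8 - J))*v = (8 + v)*v = v*(8 + v))
y(W) = -3 + W**2 (y(W) = W**2 - 3 = -3 + W**2)
9448*((y(V) + 44)*(h(-5, C) - 45)) = 9448*(((-3 + (-4)**2) + 44)*(4*(8 + 4) - 45)) = 9448*(((-3 + 16) + 44)*(4*12 - 45)) = 9448*((13 + 44)*(48 - 45)) = 9448*(57*3) = 9448*171 = 1615608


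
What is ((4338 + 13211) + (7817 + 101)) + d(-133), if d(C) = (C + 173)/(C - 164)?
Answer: 7563659/297 ≈ 25467.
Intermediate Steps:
d(C) = (173 + C)/(-164 + C)
((4338 + 13211) + (7817 + 101)) + d(-133) = ((4338 + 13211) + (7817 + 101)) + (173 - 133)/(-164 - 133) = (17549 + 7918) + 40/(-297) = 25467 - 1/297*40 = 25467 - 40/297 = 7563659/297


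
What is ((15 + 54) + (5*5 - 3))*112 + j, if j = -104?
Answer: 10088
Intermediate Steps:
((15 + 54) + (5*5 - 3))*112 + j = ((15 + 54) + (5*5 - 3))*112 - 104 = (69 + (25 - 3))*112 - 104 = (69 + 22)*112 - 104 = 91*112 - 104 = 10192 - 104 = 10088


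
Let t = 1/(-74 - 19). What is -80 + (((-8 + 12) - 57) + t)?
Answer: -12370/93 ≈ -133.01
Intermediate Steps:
t = -1/93 (t = 1/(-93) = -1/93 ≈ -0.010753)
-80 + (((-8 + 12) - 57) + t) = -80 + (((-8 + 12) - 57) - 1/93) = -80 + ((4 - 57) - 1/93) = -80 + (-53 - 1/93) = -80 - 4930/93 = -12370/93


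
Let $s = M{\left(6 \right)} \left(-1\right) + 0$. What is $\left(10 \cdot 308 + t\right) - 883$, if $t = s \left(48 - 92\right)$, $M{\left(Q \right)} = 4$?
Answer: $2373$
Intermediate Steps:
$s = -4$ ($s = 4 \left(-1\right) + 0 = -4 + 0 = -4$)
$t = 176$ ($t = - 4 \left(48 - 92\right) = \left(-4\right) \left(-44\right) = 176$)
$\left(10 \cdot 308 + t\right) - 883 = \left(10 \cdot 308 + 176\right) - 883 = \left(3080 + 176\right) - 883 = 3256 - 883 = 2373$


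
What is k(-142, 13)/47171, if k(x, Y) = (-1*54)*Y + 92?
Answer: -610/47171 ≈ -0.012932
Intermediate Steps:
k(x, Y) = 92 - 54*Y (k(x, Y) = -54*Y + 92 = 92 - 54*Y)
k(-142, 13)/47171 = (92 - 54*13)/47171 = (92 - 702)*(1/47171) = -610*1/47171 = -610/47171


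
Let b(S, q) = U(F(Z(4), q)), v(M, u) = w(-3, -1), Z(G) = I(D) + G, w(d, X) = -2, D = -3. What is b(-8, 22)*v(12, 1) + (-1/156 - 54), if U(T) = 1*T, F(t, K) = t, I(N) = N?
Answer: -8737/156 ≈ -56.006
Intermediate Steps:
Z(G) = -3 + G
v(M, u) = -2
U(T) = T
b(S, q) = 1 (b(S, q) = -3 + 4 = 1)
b(-8, 22)*v(12, 1) + (-1/156 - 54) = 1*(-2) + (-1/156 - 54) = -2 + (-1*1/156 - 54) = -2 + (-1/156 - 54) = -2 - 8425/156 = -8737/156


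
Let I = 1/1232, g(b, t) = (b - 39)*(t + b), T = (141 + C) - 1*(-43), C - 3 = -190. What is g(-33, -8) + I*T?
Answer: 3636861/1232 ≈ 2952.0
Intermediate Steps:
C = -187 (C = 3 - 190 = -187)
T = -3 (T = (141 - 187) - 1*(-43) = -46 + 43 = -3)
g(b, t) = (-39 + b)*(b + t)
I = 1/1232 ≈ 0.00081169
g(-33, -8) + I*T = ((-33)² - 39*(-33) - 39*(-8) - 33*(-8)) + (1/1232)*(-3) = (1089 + 1287 + 312 + 264) - 3/1232 = 2952 - 3/1232 = 3636861/1232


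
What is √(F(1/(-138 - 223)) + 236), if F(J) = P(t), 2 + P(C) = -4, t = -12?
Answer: √230 ≈ 15.166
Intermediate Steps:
P(C) = -6 (P(C) = -2 - 4 = -6)
F(J) = -6
√(F(1/(-138 - 223)) + 236) = √(-6 + 236) = √230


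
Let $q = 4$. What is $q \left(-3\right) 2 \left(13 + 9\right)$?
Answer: $-528$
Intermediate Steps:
$q \left(-3\right) 2 \left(13 + 9\right) = 4 \left(-3\right) 2 \left(13 + 9\right) = \left(-12\right) 2 \cdot 22 = \left(-24\right) 22 = -528$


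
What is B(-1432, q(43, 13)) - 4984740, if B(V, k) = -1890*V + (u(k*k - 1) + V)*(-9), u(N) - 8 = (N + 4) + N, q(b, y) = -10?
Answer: -2267262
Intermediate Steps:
u(N) = 12 + 2*N (u(N) = 8 + ((N + 4) + N) = 8 + ((4 + N) + N) = 8 + (4 + 2*N) = 12 + 2*N)
B(V, k) = -90 - 1899*V - 18*k**2 (B(V, k) = -1890*V + ((12 + 2*(k*k - 1)) + V)*(-9) = -1890*V + ((12 + 2*(k**2 - 1)) + V)*(-9) = -1890*V + ((12 + 2*(-1 + k**2)) + V)*(-9) = -1890*V + ((12 + (-2 + 2*k**2)) + V)*(-9) = -1890*V + ((10 + 2*k**2) + V)*(-9) = -1890*V + (10 + V + 2*k**2)*(-9) = -1890*V + (-90 - 18*k**2 - 9*V) = -90 - 1899*V - 18*k**2)
B(-1432, q(43, 13)) - 4984740 = (-90 - 1899*(-1432) - 18*(-10)**2) - 4984740 = (-90 + 2719368 - 18*100) - 4984740 = (-90 + 2719368 - 1800) - 4984740 = 2717478 - 4984740 = -2267262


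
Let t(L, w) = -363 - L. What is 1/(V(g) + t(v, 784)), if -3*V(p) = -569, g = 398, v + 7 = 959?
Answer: -3/3376 ≈ -0.00088863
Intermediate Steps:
v = 952 (v = -7 + 959 = 952)
V(p) = 569/3 (V(p) = -1/3*(-569) = 569/3)
1/(V(g) + t(v, 784)) = 1/(569/3 + (-363 - 1*952)) = 1/(569/3 + (-363 - 952)) = 1/(569/3 - 1315) = 1/(-3376/3) = -3/3376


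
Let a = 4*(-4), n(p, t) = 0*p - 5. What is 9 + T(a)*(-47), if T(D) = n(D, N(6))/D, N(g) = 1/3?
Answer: -91/16 ≈ -5.6875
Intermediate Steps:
N(g) = ⅓
n(p, t) = -5 (n(p, t) = 0 - 5 = -5)
a = -16
T(D) = -5/D
9 + T(a)*(-47) = 9 - 5/(-16)*(-47) = 9 - 5*(-1/16)*(-47) = 9 + (5/16)*(-47) = 9 - 235/16 = -91/16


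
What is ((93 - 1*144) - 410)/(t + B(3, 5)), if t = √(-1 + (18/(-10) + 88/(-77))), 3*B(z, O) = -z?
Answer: 16135/173 + 461*I*√4830/173 ≈ 93.266 + 185.19*I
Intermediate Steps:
B(z, O) = -z/3 (B(z, O) = (-z)/3 = -z/3)
t = I*√4830/35 (t = √(-1 + (18*(-⅒) + 88*(-1/77))) = √(-1 + (-9/5 - 8/7)) = √(-1 - 103/35) = √(-138/35) = I*√4830/35 ≈ 1.9857*I)
((93 - 1*144) - 410)/(t + B(3, 5)) = ((93 - 1*144) - 410)/(I*√4830/35 - ⅓*3) = ((93 - 144) - 410)/(I*√4830/35 - 1) = (-51 - 410)/(-1 + I*√4830/35) = -461/(-1 + I*√4830/35)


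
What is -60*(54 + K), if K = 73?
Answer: -7620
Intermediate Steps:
-60*(54 + K) = -60*(54 + 73) = -60*127 = -7620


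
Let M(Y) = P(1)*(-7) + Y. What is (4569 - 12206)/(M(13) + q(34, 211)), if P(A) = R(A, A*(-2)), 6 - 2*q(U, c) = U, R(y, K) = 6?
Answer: 7637/43 ≈ 177.60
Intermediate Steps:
q(U, c) = 3 - U/2
P(A) = 6
M(Y) = -42 + Y (M(Y) = 6*(-7) + Y = -42 + Y)
(4569 - 12206)/(M(13) + q(34, 211)) = (4569 - 12206)/((-42 + 13) + (3 - ½*34)) = -7637/(-29 + (3 - 17)) = -7637/(-29 - 14) = -7637/(-43) = -7637*(-1/43) = 7637/43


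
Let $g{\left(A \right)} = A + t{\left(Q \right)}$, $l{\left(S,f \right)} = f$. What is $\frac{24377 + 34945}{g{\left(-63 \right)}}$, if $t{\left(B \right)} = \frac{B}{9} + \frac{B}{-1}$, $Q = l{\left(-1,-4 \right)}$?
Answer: $- \frac{533898}{535} \approx -997.94$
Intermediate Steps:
$Q = -4$
$t{\left(B \right)} = - \frac{8 B}{9}$ ($t{\left(B \right)} = B \frac{1}{9} + B \left(-1\right) = \frac{B}{9} - B = - \frac{8 B}{9}$)
$g{\left(A \right)} = \frac{32}{9} + A$ ($g{\left(A \right)} = A - - \frac{32}{9} = A + \frac{32}{9} = \frac{32}{9} + A$)
$\frac{24377 + 34945}{g{\left(-63 \right)}} = \frac{24377 + 34945}{\frac{32}{9} - 63} = \frac{59322}{- \frac{535}{9}} = 59322 \left(- \frac{9}{535}\right) = - \frac{533898}{535}$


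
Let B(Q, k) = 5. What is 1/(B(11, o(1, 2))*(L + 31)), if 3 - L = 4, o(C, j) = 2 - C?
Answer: 1/150 ≈ 0.0066667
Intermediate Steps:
L = -1 (L = 3 - 1*4 = 3 - 4 = -1)
1/(B(11, o(1, 2))*(L + 31)) = 1/(5*(-1 + 31)) = 1/(5*30) = 1/150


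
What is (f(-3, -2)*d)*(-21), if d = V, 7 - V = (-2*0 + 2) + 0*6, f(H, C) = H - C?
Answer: 105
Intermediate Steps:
V = 5 (V = 7 - ((-2*0 + 2) + 0*6) = 7 - ((0 + 2) + 0) = 7 - (2 + 0) = 7 - 1*2 = 7 - 2 = 5)
d = 5
(f(-3, -2)*d)*(-21) = ((-3 - 1*(-2))*5)*(-21) = ((-3 + 2)*5)*(-21) = -1*5*(-21) = -5*(-21) = 105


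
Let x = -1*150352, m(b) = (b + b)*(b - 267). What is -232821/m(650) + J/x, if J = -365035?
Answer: 36686455877/18715065200 ≈ 1.9603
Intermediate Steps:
m(b) = 2*b*(-267 + b) (m(b) = (2*b)*(-267 + b) = 2*b*(-267 + b))
x = -150352
-232821/m(650) + J/x = -232821*1/(1300*(-267 + 650)) - 365035/(-150352) = -232821/(2*650*383) - 365035*(-1/150352) = -232821/497900 + 365035/150352 = 36686455877/18715065200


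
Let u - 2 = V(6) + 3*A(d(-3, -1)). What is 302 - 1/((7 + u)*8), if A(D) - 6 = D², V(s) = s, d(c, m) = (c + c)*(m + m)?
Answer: 1123439/3720 ≈ 302.00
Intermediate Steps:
d(c, m) = 4*c*m (d(c, m) = (2*c)*(2*m) = 4*c*m)
A(D) = 6 + D²
u = 458 (u = 2 + (6 + 3*(6 + (4*(-3)*(-1))²)) = 2 + (6 + 3*(6 + 12²)) = 2 + (6 + 3*(6 + 144)) = 2 + (6 + 3*150) = 2 + (6 + 450) = 2 + 456 = 458)
302 - 1/((7 + u)*8) = 302 - 1/((7 + 458)*8) = 302 - 1/(465*8) = 302 - 1/3720 = 1123439/3720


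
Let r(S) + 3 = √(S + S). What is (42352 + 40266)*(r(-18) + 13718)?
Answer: 1133105870 + 495708*I ≈ 1.1331e+9 + 4.9571e+5*I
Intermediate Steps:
r(S) = -3 + √2*√S (r(S) = -3 + √(S + S) = -3 + √(2*S) = -3 + √2*√S)
(42352 + 40266)*(r(-18) + 13718) = (42352 + 40266)*((-3 + √2*√(-18)) + 13718) = 82618*((-3 + √2*(3*I*√2)) + 13718) = 82618*((-3 + 6*I) + 13718) = 82618*(13715 + 6*I) = 1133105870 + 495708*I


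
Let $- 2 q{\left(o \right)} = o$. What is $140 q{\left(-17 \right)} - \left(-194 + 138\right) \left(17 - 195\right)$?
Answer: $-8778$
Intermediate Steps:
$q{\left(o \right)} = - \frac{o}{2}$
$140 q{\left(-17 \right)} - \left(-194 + 138\right) \left(17 - 195\right) = 140 \left(\left(- \frac{1}{2}\right) \left(-17\right)\right) - \left(-194 + 138\right) \left(17 - 195\right) = 140 \cdot \frac{17}{2} - \left(-56\right) \left(-178\right) = 1190 - 9968 = -8778$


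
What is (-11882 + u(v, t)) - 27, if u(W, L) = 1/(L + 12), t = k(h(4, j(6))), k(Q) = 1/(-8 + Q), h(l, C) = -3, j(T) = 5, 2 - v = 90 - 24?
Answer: -1560068/131 ≈ -11909.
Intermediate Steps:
v = -64 (v = 2 - (90 - 24) = 2 - 1*66 = 2 - 66 = -64)
t = -1/11 (t = 1/(-8 - 3) = 1/(-11) = -1/11 ≈ -0.090909)
u(W, L) = 1/(12 + L)
(-11882 + u(v, t)) - 27 = (-11882 + 1/(12 - 1/11)) - 27 = (-11882 + 1/(131/11)) - 27 = (-11882 + 11/131) - 27 = -1556531/131 - 27 = -1560068/131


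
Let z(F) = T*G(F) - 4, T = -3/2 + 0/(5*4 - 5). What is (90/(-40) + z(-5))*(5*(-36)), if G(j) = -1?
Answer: 855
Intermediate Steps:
T = -3/2 (T = -3*1/2 + 0/(20 - 5) = -3/2 + 0/15 = -3/2 + 0*(1/15) = -3/2 + 0 = -3/2 ≈ -1.5000)
z(F) = -5/2 (z(F) = -3/2*(-1) - 4 = 3/2 - 4 = -5/2)
(90/(-40) + z(-5))*(5*(-36)) = (90/(-40) - 5/2)*(5*(-36)) = (90*(-1/40) - 5/2)*(-180) = (-9/4 - 5/2)*(-180) = -19/4*(-180) = 855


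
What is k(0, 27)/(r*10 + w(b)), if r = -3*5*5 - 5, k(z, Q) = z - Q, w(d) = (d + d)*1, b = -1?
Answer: 27/802 ≈ 0.033666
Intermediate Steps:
w(d) = 2*d (w(d) = (2*d)*1 = 2*d)
r = -80 (r = -15*5 - 5 = -75 - 5 = -80)
k(0, 27)/(r*10 + w(b)) = (0 - 1*27)/(-80*10 + 2*(-1)) = (0 - 27)/(-800 - 2) = -27/(-802) = -27*(-1/802) = 27/802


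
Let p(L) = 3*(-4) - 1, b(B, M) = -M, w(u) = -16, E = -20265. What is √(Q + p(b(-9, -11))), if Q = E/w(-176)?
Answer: √20057/4 ≈ 35.406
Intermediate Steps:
p(L) = -13 (p(L) = -12 - 1 = -13)
Q = 20265/16 (Q = -20265/(-16) = -20265*(-1/16) = 20265/16 ≈ 1266.6)
√(Q + p(b(-9, -11))) = √(20265/16 - 13) = √(20057/16) = √20057/4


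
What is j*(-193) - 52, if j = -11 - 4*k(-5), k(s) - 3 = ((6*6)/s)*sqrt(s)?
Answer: 4387 - 27792*I*sqrt(5)/5 ≈ 4387.0 - 12429.0*I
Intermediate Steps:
k(s) = 3 + 36/sqrt(s) (k(s) = 3 + ((6*6)/s)*sqrt(s) = 3 + (36/s)*sqrt(s) = 3 + 36/sqrt(s))
j = -23 + 144*I*sqrt(5)/5 (j = -11 - 4*(3 + 36/sqrt(-5)) = -11 - 4*(3 + 36*(-I*sqrt(5)/5)) = -11 - 4*(3 - 36*I*sqrt(5)/5) = -11 + (-12 + 144*I*sqrt(5)/5) = -23 + 144*I*sqrt(5)/5 ≈ -23.0 + 64.399*I)
j*(-193) - 52 = (-23 + 144*I*sqrt(5)/5)*(-193) - 52 = (4439 - 27792*I*sqrt(5)/5) - 52 = 4387 - 27792*I*sqrt(5)/5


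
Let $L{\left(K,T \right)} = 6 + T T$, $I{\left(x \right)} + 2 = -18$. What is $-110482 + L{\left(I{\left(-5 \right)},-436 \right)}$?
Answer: $79620$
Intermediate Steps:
$I{\left(x \right)} = -20$ ($I{\left(x \right)} = -2 - 18 = -20$)
$L{\left(K,T \right)} = 6 + T^{2}$
$-110482 + L{\left(I{\left(-5 \right)},-436 \right)} = -110482 + \left(6 + \left(-436\right)^{2}\right) = -110482 + \left(6 + 190096\right) = -110482 + 190102 = 79620$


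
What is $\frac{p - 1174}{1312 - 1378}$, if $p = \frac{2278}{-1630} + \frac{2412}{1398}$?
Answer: $\frac{20261317}{1139370} \approx 17.783$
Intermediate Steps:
$p = \frac{62243}{189895}$ ($p = 2278 \left(- \frac{1}{1630}\right) + 2412 \cdot \frac{1}{1398} = - \frac{1139}{815} + \frac{402}{233} = \frac{62243}{189895} \approx 0.32778$)
$\frac{p - 1174}{1312 - 1378} = \frac{\frac{62243}{189895} - 1174}{1312 - 1378} = - \frac{222874487}{189895 \left(-66\right)} = \left(- \frac{222874487}{189895}\right) \left(- \frac{1}{66}\right) = \frac{20261317}{1139370}$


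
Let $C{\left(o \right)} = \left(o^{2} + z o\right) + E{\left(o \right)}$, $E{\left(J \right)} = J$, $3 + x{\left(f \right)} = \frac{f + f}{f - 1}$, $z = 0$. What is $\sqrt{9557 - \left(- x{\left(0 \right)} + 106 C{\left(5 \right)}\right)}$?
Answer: $\sqrt{6374} \approx 79.837$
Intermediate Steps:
$x{\left(f \right)} = -3 + \frac{2 f}{-1 + f}$ ($x{\left(f \right)} = -3 + \frac{f + f}{f - 1} = -3 + \frac{2 f}{-1 + f}$)
$C{\left(o \right)} = o + o^{2}$ ($C{\left(o \right)} = \left(o^{2} + 0 o\right) + o = \left(o^{2} + 0\right) + o = o^{2} + o = o + o^{2}$)
$\sqrt{9557 - \left(- x{\left(0 \right)} + 106 C{\left(5 \right)}\right)} = \sqrt{9557 - \left(- \frac{3 - 0}{-1 + 0} + 106 \cdot 5 \left(1 + 5\right)\right)} = \sqrt{9557 - \left(- \frac{3 + 0}{-1} + 106 \cdot 5 \cdot 6\right)} = \sqrt{9557 - 3183} = \sqrt{6374}$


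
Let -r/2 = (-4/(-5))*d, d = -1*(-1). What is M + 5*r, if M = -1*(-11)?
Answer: 3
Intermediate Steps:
d = 1
M = 11
r = -8/5 (r = -2*(-4/(-5)) = -2*(-4*(-⅕)) = -8/5 ≈ -1.6000)
M + 5*r = 11 + 5*(-8/5) = 11 - 8 = 3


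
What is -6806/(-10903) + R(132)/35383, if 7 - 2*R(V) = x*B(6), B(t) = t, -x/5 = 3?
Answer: 482690987/771561698 ≈ 0.62560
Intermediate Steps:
x = -15 (x = -5*3 = -15)
R(V) = 97/2 (R(V) = 7/2 - (-15)*6/2 = 7/2 - ½*(-90) = 7/2 + 45 = 97/2)
-6806/(-10903) + R(132)/35383 = -6806/(-10903) + (97/2)/35383 = -6806*(-1/10903) + (97/2)*(1/35383) = 6806/10903 + 97/70766 = 482690987/771561698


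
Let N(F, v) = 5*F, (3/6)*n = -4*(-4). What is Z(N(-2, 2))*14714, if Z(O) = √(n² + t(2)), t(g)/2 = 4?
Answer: 29428*√258 ≈ 4.7268e+5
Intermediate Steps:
t(g) = 8 (t(g) = 2*4 = 8)
n = 32 (n = 2*(-4*(-4)) = 2*16 = 32)
Z(O) = 2*√258 (Z(O) = √(32² + 8) = √(1024 + 8) = √1032 = 2*√258)
Z(N(-2, 2))*14714 = (2*√258)*14714 = 29428*√258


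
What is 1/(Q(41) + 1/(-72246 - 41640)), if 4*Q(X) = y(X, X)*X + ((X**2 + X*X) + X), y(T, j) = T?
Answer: 113886/144749105 ≈ 0.00078678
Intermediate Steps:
Q(X) = X/4 + 3*X**2/4 (Q(X) = (X*X + ((X**2 + X*X) + X))/4 = (X**2 + ((X**2 + X**2) + X))/4 = (X**2 + (2*X**2 + X))/4 = (X**2 + (X + 2*X**2))/4 = (X + 3*X**2)/4 = X/4 + 3*X**2/4)
1/(Q(41) + 1/(-72246 - 41640)) = 1/((1/4)*41*(1 + 3*41) + 1/(-72246 - 41640)) = 1/((1/4)*41*(1 + 123) + 1/(-113886)) = 1/((1/4)*41*124 - 1/113886) = 1/(1271 - 1/113886) = 1/(144749105/113886) = 113886/144749105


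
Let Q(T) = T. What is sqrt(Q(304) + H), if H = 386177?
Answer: sqrt(386481) ≈ 621.68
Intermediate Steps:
sqrt(Q(304) + H) = sqrt(304 + 386177) = sqrt(386481)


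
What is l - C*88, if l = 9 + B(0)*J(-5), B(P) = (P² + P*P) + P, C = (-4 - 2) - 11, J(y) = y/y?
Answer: 1505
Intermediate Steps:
J(y) = 1
C = -17 (C = -6 - 11 = -17)
B(P) = P + 2*P² (B(P) = (P² + P²) + P = 2*P² + P = P + 2*P²)
l = 9 (l = 9 + (0*(1 + 2*0))*1 = 9 + (0*(1 + 0))*1 = 9 + (0*1)*1 = 9 + 0*1 = 9 + 0 = 9)
l - C*88 = 9 - (-17)*88 = 9 - 1*(-1496) = 9 + 1496 = 1505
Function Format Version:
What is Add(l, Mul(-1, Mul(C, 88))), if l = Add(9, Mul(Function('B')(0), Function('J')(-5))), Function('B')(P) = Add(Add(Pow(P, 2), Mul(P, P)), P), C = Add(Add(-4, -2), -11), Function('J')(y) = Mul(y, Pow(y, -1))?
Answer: 1505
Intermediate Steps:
Function('J')(y) = 1
C = -17 (C = Add(-6, -11) = -17)
Function('B')(P) = Add(P, Mul(2, Pow(P, 2))) (Function('B')(P) = Add(Add(Pow(P, 2), Pow(P, 2)), P) = Add(Mul(2, Pow(P, 2)), P) = Add(P, Mul(2, Pow(P, 2))))
l = 9 (l = Add(9, Mul(Mul(0, Add(1, Mul(2, 0))), 1)) = Add(9, Mul(Mul(0, Add(1, 0)), 1)) = Add(9, Mul(Mul(0, 1), 1)) = Add(9, Mul(0, 1)) = Add(9, 0) = 9)
Add(l, Mul(-1, Mul(C, 88))) = Add(9, Mul(-1, Mul(-17, 88))) = Add(9, Mul(-1, -1496)) = Add(9, 1496) = 1505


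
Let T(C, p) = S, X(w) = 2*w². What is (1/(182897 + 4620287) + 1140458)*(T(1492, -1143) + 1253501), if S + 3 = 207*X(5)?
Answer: 865393000924386813/600398 ≈ 1.4414e+12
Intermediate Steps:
S = 10347 (S = -3 + 207*(2*5²) = -3 + 207*(2*25) = -3 + 207*50 = -3 + 10350 = 10347)
T(C, p) = 10347
(1/(182897 + 4620287) + 1140458)*(T(1492, -1143) + 1253501) = (1/(182897 + 4620287) + 1140458)*(10347 + 1253501) = (1/4803184 + 1140458)*1263848 = (5477829618273/4803184)*1263848 = 865393000924386813/600398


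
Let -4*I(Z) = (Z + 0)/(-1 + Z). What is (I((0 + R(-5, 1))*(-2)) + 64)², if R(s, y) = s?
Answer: 1315609/324 ≈ 4060.5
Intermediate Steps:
I(Z) = -Z/(4*(-1 + Z)) (I(Z) = -(Z + 0)/(4*(-1 + Z)) = -Z/(4*(-1 + Z)))
(I((0 + R(-5, 1))*(-2)) + 64)² = (-(0 - 5)*(-2)/(-4 + 4*((0 - 5)*(-2))) + 64)² = (-(-5*(-2))/(-4 + 4*(-5*(-2))) + 64)² = (-1*10/(-4 + 4*10) + 64)² = (-1*10/(-4 + 40) + 64)² = (-1*10/36 + 64)² = (-1*10*1/36 + 64)² = (-5/18 + 64)² = (1147/18)² = 1315609/324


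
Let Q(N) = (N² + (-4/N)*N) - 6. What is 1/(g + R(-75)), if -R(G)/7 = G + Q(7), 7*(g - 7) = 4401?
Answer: 7/6214 ≈ 0.0011265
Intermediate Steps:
Q(N) = -10 + N² (Q(N) = (N² - 4) - 6 = (-4 + N²) - 6 = -10 + N²)
g = 4450/7 (g = 7 + (⅐)*4401 = 7 + 4401/7 = 4450/7 ≈ 635.71)
R(G) = -273 - 7*G (R(G) = -7*(G + (-10 + 7²)) = -7*(G + (-10 + 49)) = -7*(G + 39) = -7*(39 + G) = -273 - 7*G)
1/(g + R(-75)) = 1/(4450/7 + (-273 - 7*(-75))) = 1/(4450/7 + (-273 + 525)) = 1/(4450/7 + 252) = 1/(6214/7) = 7/6214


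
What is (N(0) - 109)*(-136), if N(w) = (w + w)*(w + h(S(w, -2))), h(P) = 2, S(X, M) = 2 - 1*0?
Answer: 14824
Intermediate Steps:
S(X, M) = 2 (S(X, M) = 2 + 0 = 2)
N(w) = 2*w*(2 + w) (N(w) = (w + w)*(w + 2) = (2*w)*(2 + w) = 2*w*(2 + w))
(N(0) - 109)*(-136) = (2*0*(2 + 0) - 109)*(-136) = (2*0*2 - 109)*(-136) = (0 - 109)*(-136) = -109*(-136) = 14824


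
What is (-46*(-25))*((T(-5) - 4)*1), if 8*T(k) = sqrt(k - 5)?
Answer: -4600 + 575*I*sqrt(10)/4 ≈ -4600.0 + 454.58*I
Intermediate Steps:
T(k) = sqrt(-5 + k)/8 (T(k) = sqrt(k - 5)/8 = sqrt(-5 + k)/8)
(-46*(-25))*((T(-5) - 4)*1) = (-46*(-25))*((sqrt(-5 - 5)/8 - 4)*1) = 1150*((sqrt(-10)/8 - 4)*1) = 1150*(((I*sqrt(10))/8 - 4)*1) = 1150*((I*sqrt(10)/8 - 4)*1) = 1150*((-4 + I*sqrt(10)/8)*1) = 1150*(-4 + I*sqrt(10)/8) = -4600 + 575*I*sqrt(10)/4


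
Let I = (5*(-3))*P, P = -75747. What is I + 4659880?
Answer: 5796085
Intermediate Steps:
I = 1136205 (I = (5*(-3))*(-75747) = -15*(-75747) = 1136205)
I + 4659880 = 1136205 + 4659880 = 5796085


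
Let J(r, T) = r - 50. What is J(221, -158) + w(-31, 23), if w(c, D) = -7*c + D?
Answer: 411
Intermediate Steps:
J(r, T) = -50 + r
w(c, D) = D - 7*c
J(221, -158) + w(-31, 23) = (-50 + 221) + (23 - 7*(-31)) = 171 + (23 + 217) = 171 + 240 = 411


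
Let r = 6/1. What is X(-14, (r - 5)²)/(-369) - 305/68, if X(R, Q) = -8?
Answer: -112001/25092 ≈ -4.4636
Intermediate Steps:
r = 6 (r = 6*1 = 6)
X(-14, (r - 5)²)/(-369) - 305/68 = -8/(-369) - 305/68 = -8*(-1/369) - 305*1/68 = 8/369 - 305/68 = -112001/25092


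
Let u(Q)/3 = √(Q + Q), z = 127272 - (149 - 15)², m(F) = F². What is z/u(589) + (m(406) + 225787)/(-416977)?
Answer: -390623/416977 + 54658*√1178/1767 ≈ 1060.7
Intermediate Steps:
z = 109316 (z = 127272 - 1*134² = 127272 - 1*17956 = 127272 - 17956 = 109316)
u(Q) = 3*√2*√Q (u(Q) = 3*√(Q + Q) = 3*√(2*Q) = 3*(√2*√Q) = 3*√2*√Q)
z/u(589) + (m(406) + 225787)/(-416977) = 109316/((3*√2*√589)) + (406² + 225787)/(-416977) = 109316/((3*√1178)) + (164836 + 225787)*(-1/416977) = 109316*(√1178/3534) + 390623*(-1/416977) = 54658*√1178/1767 - 390623/416977 = -390623/416977 + 54658*√1178/1767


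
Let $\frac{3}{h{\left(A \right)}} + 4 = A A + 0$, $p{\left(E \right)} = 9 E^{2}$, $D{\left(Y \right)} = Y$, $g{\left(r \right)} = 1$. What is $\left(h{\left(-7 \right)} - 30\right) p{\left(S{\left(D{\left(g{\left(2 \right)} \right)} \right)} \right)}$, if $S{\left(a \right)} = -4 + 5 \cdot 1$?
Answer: $- \frac{1347}{5} \approx -269.4$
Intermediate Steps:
$S{\left(a \right)} = 1$ ($S{\left(a \right)} = -4 + 5 = 1$)
$h{\left(A \right)} = \frac{3}{-4 + A^{2}}$ ($h{\left(A \right)} = \frac{3}{-4 + \left(A A + 0\right)} = \frac{3}{-4 + \left(A^{2} + 0\right)} = \frac{3}{-4 + A^{2}}$)
$\left(h{\left(-7 \right)} - 30\right) p{\left(S{\left(D{\left(g{\left(2 \right)} \right)} \right)} \right)} = \left(\frac{3}{-4 + \left(-7\right)^{2}} - 30\right) 9 \cdot 1^{2} = \left(\frac{3}{-4 + 49} - 30\right) 9 \cdot 1 = \left(\frac{3}{45} - 30\right) 9 = \left(3 \cdot \frac{1}{45} - 30\right) 9 = \left(\frac{1}{15} - 30\right) 9 = \left(- \frac{449}{15}\right) 9 = - \frac{1347}{5}$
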